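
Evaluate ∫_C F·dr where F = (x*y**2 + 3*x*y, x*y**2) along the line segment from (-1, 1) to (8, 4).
726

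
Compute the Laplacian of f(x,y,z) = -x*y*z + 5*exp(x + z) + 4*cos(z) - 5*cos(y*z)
5*y**2*cos(y*z) + 5*z**2*cos(y*z) + 10*exp(x + z) - 4*cos(z)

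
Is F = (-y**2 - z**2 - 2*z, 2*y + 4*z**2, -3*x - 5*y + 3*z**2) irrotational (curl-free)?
No, ∇×F = (-8*z - 5, 1 - 2*z, 2*y)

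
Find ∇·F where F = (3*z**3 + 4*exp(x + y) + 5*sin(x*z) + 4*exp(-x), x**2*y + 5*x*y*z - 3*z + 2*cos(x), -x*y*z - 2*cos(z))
x**2 - x*y + 5*x*z + 5*z*cos(x*z) + 4*exp(x + y) + 2*sin(z) - 4*exp(-x)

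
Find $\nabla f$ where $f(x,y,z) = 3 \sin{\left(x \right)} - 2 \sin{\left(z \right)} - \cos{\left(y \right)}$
(3*cos(x), sin(y), -2*cos(z))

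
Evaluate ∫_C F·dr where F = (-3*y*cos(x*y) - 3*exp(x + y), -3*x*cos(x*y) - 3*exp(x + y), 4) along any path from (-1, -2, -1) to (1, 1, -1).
3*((-exp(2) - sin(1) + sin(2))*exp(3) + 1)*exp(-3)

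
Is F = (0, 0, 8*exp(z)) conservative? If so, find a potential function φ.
Yes, F is conservative. φ = 8*exp(z)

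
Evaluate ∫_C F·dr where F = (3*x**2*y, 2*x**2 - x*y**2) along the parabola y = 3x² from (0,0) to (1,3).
-102/35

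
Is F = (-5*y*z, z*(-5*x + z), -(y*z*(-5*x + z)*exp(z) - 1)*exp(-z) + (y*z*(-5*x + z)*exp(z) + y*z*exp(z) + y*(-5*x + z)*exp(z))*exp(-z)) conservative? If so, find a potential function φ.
Yes, F is conservative. φ = (y*z*(-5*x + z)*exp(z) - 1)*exp(-z)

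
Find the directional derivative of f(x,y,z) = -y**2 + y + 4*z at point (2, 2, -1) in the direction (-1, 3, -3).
-21*sqrt(19)/19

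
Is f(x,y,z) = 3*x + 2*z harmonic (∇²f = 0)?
Yes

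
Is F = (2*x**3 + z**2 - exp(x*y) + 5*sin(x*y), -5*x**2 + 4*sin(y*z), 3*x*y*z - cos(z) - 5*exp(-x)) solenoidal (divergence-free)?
No, ∇·F = 6*x**2 + 3*x*y - y*exp(x*y) + 5*y*cos(x*y) + 4*z*cos(y*z) + sin(z)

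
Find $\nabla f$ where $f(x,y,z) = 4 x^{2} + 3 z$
(8*x, 0, 3)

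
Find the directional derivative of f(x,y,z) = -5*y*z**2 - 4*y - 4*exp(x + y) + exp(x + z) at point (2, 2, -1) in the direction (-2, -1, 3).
sqrt(14)*(E + 69 + 12*exp(4))/14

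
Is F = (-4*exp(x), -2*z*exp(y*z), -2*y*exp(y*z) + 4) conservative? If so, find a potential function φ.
Yes, F is conservative. φ = 4*z - 4*exp(x) - 2*exp(y*z)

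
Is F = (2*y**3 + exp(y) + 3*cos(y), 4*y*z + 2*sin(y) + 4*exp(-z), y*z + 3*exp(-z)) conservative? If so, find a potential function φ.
No, ∇×F = (-4*y + z + 4*exp(-z), 0, -6*y**2 - exp(y) + 3*sin(y)) ≠ 0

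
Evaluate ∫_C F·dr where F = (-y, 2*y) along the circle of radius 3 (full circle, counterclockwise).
9*pi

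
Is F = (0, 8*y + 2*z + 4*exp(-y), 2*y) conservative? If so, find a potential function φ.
Yes, F is conservative. φ = 4*y**2 + 2*y*z - 4*exp(-y)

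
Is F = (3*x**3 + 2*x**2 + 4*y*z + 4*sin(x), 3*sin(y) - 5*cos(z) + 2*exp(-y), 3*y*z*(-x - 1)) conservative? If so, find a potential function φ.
No, ∇×F = (-3*x*z - 3*z - 5*sin(z), y*(3*z + 4), -4*z) ≠ 0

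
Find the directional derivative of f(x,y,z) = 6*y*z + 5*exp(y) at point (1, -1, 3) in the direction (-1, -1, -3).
-5*sqrt(11)*exp(-1)/11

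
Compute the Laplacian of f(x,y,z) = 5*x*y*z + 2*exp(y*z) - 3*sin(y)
2*y**2*exp(y*z) + 2*z**2*exp(y*z) + 3*sin(y)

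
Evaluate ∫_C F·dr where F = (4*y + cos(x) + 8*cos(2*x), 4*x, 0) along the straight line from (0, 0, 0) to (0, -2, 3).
0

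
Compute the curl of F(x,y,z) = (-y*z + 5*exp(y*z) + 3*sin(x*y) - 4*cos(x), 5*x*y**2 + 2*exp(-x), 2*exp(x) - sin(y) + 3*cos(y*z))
(-3*z*sin(y*z) - cos(y), 5*y*exp(y*z) - y - 2*exp(x), -3*x*cos(x*y) + 5*y**2 - 5*z*exp(y*z) + z - 2*exp(-x))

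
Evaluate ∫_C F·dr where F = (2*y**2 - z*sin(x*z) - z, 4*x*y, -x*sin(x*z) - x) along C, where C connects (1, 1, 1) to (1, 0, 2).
-3 - cos(1) + cos(2)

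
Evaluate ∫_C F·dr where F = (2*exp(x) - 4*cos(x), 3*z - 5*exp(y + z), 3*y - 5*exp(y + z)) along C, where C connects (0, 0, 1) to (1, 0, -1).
-4*sin(1) - 2 - 5*exp(-1) + 7*E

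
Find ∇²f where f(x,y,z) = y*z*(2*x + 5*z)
10*y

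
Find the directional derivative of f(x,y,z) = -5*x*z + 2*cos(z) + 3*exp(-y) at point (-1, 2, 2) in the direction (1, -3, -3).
sqrt(19)*((-25 + 6*sin(2))*exp(2) + 9)*exp(-2)/19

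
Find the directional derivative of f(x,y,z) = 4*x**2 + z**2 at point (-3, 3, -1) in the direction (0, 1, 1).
-sqrt(2)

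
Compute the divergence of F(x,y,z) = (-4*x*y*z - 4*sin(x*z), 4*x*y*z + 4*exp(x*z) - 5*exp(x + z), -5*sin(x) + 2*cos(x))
4*z*(x - y - cos(x*z))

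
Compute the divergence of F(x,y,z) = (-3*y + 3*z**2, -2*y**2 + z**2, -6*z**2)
-4*y - 12*z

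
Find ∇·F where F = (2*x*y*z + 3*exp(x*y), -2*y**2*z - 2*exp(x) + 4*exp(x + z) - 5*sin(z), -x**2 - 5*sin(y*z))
y*(-2*z + 3*exp(x*y) - 5*cos(y*z))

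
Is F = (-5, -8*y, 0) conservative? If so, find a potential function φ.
Yes, F is conservative. φ = -5*x - 4*y**2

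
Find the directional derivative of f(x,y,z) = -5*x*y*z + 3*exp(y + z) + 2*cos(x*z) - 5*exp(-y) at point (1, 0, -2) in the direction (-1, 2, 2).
4*exp(-2) + 8*sin(2)/3 + 10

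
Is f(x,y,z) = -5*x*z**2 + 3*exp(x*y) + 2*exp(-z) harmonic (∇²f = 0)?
No, ∇²f = (-10*x*exp(z) + 3*(x**2 + y**2)*exp(x*y + z) + 2)*exp(-z)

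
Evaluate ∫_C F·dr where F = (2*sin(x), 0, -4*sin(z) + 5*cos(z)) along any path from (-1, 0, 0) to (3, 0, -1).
-5*sin(1) - 4 - 2*cos(3) + 6*cos(1)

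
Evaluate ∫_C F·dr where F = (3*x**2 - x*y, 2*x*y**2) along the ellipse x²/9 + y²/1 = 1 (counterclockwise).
3*pi/2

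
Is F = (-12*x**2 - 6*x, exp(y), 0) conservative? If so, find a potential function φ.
Yes, F is conservative. φ = -4*x**3 - 3*x**2 + exp(y)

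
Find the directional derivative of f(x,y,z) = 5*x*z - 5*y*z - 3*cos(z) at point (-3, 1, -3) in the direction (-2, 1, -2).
2*sin(3) + 85/3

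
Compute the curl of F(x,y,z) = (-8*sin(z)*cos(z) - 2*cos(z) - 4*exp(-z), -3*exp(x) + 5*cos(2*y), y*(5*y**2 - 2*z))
(15*y**2 - 2*z, 2*sin(z) - 8*cos(2*z) + 4*exp(-z), -3*exp(x))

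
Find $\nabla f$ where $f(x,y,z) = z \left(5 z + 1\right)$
(0, 0, 10*z + 1)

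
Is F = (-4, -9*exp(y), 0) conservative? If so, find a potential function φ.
Yes, F is conservative. φ = -4*x - 9*exp(y)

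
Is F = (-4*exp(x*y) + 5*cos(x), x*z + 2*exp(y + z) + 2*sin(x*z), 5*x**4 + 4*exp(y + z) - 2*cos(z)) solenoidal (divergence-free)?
No, ∇·F = -4*y*exp(x*y) + 6*exp(y + z) - 5*sin(x) + 2*sin(z)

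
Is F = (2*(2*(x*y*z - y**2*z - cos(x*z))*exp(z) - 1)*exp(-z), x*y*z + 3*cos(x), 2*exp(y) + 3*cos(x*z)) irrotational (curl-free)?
No, ∇×F = (-x*y + 2*exp(y), 4*x*y + 4*x*sin(x*z) - 4*y**2 + 3*z*sin(x*z) + 2*exp(-z), -4*x*z + 9*y*z - 3*sin(x))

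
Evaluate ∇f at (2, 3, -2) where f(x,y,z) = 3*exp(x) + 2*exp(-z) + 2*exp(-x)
(cosh(2) + 5*sinh(2), 0, -2*exp(2))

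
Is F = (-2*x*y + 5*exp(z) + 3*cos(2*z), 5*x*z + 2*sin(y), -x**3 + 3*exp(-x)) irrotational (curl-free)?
No, ∇×F = (-5*x, 3*x**2 + 5*exp(z) - 6*sin(2*z) + 3*exp(-x), 2*x + 5*z)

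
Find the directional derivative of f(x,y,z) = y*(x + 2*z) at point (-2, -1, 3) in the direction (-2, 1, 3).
0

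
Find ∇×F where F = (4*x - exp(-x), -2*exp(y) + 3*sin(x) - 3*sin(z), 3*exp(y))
(3*exp(y) + 3*cos(z), 0, 3*cos(x))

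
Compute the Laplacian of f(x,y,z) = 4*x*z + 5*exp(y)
5*exp(y)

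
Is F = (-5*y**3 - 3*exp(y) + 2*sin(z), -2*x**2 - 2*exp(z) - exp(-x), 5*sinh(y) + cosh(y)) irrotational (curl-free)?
No, ∇×F = (2*exp(z) + sinh(y) + 5*cosh(y), 2*cos(z), -4*x + 15*y**2 + 3*exp(y) + exp(-x))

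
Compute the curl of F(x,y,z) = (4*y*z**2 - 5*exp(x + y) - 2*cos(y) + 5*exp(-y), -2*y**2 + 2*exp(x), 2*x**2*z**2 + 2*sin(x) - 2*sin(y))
(-2*cos(y), -4*x*z**2 + 8*y*z - 2*cos(x), -4*z**2 + 2*exp(x) + 5*exp(x + y) - 2*sin(y) + 5*exp(-y))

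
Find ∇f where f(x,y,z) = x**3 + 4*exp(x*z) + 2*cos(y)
(3*x**2 + 4*z*exp(x*z), -2*sin(y), 4*x*exp(x*z))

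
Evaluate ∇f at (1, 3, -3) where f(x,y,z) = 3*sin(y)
(0, 3*cos(3), 0)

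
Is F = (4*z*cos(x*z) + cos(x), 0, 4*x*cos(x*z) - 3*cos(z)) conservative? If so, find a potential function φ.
Yes, F is conservative. φ = sin(x) - 3*sin(z) + 4*sin(x*z)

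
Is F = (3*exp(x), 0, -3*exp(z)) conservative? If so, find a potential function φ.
Yes, F is conservative. φ = 3*exp(x) - 3*exp(z)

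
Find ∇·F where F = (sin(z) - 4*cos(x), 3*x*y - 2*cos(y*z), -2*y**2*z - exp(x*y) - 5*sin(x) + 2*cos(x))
3*x - 2*y**2 + 2*z*sin(y*z) + 4*sin(x)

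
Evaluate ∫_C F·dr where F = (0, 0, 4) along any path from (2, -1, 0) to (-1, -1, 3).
12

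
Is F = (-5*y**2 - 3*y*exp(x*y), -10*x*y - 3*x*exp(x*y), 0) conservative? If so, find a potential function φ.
Yes, F is conservative. φ = -5*x*y**2 - 3*exp(x*y)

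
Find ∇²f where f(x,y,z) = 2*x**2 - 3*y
4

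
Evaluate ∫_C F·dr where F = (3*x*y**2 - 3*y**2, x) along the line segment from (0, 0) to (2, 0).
0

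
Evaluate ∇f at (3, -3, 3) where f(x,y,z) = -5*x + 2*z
(-5, 0, 2)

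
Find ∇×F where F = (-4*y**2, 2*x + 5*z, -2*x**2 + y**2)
(2*y - 5, 4*x, 8*y + 2)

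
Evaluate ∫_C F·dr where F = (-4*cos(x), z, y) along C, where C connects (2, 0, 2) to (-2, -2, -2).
4 + 8*sin(2)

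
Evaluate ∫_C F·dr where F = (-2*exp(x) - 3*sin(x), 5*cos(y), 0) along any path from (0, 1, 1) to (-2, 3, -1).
-5*sin(1) + 3*cos(2) - 1 - 2*exp(-2) + 5*sin(3)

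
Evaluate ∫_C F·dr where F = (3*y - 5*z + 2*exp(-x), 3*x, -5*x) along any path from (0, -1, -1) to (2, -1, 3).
-34 - 2*exp(-2)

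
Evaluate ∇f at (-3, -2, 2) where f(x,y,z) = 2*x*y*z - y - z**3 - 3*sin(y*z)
(-8, -13 - 6*cos(4), 6*cos(4))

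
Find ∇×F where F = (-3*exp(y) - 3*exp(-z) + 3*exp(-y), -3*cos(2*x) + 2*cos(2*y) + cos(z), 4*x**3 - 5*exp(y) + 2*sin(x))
(-5*exp(y) + sin(z), -12*x**2 - 2*cos(x) + 3*exp(-z), 6*sin(2*x) + 6*cosh(y))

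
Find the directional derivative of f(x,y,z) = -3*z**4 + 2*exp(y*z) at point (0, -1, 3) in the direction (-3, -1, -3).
972*sqrt(19)/19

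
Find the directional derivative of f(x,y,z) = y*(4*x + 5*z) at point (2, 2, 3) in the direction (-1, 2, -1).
14*sqrt(6)/3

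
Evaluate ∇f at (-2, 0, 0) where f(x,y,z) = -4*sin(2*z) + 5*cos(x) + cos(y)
(5*sin(2), 0, -8)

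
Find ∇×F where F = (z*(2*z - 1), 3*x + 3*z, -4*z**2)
(-3, 4*z - 1, 3)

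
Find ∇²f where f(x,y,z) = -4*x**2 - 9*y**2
-26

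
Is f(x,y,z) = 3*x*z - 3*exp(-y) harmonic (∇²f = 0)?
No, ∇²f = -3*exp(-y)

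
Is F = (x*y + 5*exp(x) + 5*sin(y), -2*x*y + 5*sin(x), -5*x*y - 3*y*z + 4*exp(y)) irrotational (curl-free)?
No, ∇×F = (-5*x - 3*z + 4*exp(y), 5*y, -x - 2*y + 5*cos(x) - 5*cos(y))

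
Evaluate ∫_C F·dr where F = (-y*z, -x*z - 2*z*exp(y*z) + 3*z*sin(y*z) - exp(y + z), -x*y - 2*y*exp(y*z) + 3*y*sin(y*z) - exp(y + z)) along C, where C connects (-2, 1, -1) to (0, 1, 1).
-4*sinh(1) - cosh(2) - sinh(2) + 3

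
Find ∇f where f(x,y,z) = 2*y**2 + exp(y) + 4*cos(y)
(0, 4*y + exp(y) - 4*sin(y), 0)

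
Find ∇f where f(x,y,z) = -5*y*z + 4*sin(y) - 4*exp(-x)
(4*exp(-x), -5*z + 4*cos(y), -5*y)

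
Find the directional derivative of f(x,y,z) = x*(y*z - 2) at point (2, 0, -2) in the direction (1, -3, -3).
10*sqrt(19)/19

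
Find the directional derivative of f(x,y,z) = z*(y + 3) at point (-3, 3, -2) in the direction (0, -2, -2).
-2*sqrt(2)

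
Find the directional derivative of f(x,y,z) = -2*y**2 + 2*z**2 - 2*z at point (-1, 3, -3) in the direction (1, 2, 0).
-24*sqrt(5)/5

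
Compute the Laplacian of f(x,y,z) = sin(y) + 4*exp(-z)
-sin(y) + 4*exp(-z)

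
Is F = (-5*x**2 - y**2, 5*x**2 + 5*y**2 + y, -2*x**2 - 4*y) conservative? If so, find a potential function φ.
No, ∇×F = (-4, 4*x, 10*x + 2*y) ≠ 0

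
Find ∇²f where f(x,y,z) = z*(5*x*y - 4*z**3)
-48*z**2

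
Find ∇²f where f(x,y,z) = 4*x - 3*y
0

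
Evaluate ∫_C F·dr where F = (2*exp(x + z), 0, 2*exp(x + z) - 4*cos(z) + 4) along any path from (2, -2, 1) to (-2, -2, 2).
-2*exp(3) - 4*sin(2) + 4*sin(1) + 6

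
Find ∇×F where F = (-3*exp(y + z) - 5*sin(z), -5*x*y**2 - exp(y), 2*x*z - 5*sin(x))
(0, -2*z - 3*exp(y + z) + 5*cos(x) - 5*cos(z), -5*y**2 + 3*exp(y + z))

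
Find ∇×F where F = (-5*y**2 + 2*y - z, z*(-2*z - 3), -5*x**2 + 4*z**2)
(4*z + 3, 10*x - 1, 10*y - 2)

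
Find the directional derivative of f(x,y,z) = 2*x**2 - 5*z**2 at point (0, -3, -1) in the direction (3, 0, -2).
-20*sqrt(13)/13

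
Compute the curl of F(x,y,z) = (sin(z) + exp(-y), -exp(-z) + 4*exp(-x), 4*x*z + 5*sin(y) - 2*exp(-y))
(5*cos(y) - exp(-z) + 2*exp(-y), -4*z + cos(z), exp(-y) - 4*exp(-x))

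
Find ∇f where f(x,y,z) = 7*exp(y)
(0, 7*exp(y), 0)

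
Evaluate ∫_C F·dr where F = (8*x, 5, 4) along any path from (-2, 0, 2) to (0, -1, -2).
-37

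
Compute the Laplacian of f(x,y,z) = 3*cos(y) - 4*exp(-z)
-3*cos(y) - 4*exp(-z)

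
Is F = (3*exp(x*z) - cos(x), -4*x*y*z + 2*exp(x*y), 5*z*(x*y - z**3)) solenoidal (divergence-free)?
No, ∇·F = 5*x*y - 4*x*z + 2*x*exp(x*y) - 20*z**3 + 3*z*exp(x*z) + sin(x)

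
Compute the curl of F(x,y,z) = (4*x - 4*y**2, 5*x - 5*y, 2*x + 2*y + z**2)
(2, -2, 8*y + 5)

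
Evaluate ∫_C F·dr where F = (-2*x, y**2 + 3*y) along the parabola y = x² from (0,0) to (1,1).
5/6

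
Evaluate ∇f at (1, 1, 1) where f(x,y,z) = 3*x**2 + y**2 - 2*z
(6, 2, -2)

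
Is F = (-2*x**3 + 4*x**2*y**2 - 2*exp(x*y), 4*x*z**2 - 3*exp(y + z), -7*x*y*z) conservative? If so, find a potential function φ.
No, ∇×F = (-15*x*z + 3*exp(y + z), 7*y*z, -8*x**2*y + 2*x*exp(x*y) + 4*z**2) ≠ 0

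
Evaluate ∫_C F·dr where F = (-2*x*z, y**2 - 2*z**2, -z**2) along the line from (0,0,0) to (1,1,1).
-4/3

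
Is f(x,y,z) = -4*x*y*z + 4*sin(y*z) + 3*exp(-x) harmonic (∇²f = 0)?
No, ∇²f = (-4*(y**2 + z**2)*exp(x)*sin(y*z) + 3)*exp(-x)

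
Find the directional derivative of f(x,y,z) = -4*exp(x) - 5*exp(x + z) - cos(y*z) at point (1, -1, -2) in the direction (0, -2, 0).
2*sin(2)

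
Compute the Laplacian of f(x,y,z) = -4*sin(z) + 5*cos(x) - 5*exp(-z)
4*sin(z) - 5*cos(x) - 5*exp(-z)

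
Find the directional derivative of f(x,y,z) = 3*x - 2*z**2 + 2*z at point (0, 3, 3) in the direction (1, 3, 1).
-7*sqrt(11)/11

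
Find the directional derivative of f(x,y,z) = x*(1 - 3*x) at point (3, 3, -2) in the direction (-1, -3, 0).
17*sqrt(10)/10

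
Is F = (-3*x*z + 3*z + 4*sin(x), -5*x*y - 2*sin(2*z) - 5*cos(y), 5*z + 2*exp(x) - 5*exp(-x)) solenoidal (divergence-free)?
No, ∇·F = -5*x - 3*z + 5*sin(y) + 4*cos(x) + 5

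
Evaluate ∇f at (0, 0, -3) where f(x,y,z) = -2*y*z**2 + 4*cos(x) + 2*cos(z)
(0, -18, 2*sin(3))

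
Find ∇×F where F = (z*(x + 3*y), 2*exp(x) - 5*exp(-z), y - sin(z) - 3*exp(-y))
(1 - 5*exp(-z) + 3*exp(-y), x + 3*y, -3*z + 2*exp(x))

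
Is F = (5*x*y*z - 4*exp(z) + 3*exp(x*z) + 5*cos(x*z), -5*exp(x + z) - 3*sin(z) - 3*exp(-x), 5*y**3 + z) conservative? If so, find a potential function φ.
No, ∇×F = (15*y**2 + 5*exp(x + z) + 3*cos(z), 5*x*y + 3*x*exp(x*z) - 5*x*sin(x*z) - 4*exp(z), (-5*(x*z + exp(x + z))*exp(x) + 3)*exp(-x)) ≠ 0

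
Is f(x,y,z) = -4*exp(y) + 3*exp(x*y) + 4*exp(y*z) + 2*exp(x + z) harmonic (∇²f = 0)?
No, ∇²f = 3*x**2*exp(x*y) + 3*y**2*exp(x*y) + 4*y**2*exp(y*z) + 4*z**2*exp(y*z) - 4*exp(y) + 4*exp(x + z)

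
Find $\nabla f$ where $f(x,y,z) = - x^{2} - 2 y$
(-2*x, -2, 0)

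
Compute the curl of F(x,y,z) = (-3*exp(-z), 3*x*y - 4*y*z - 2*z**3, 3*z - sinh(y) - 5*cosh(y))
(4*y + 6*z**2 - 5*sinh(y) - cosh(y), 3*exp(-z), 3*y)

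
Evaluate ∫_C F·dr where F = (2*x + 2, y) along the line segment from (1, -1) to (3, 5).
24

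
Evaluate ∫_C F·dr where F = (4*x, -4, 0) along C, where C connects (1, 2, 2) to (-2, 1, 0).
10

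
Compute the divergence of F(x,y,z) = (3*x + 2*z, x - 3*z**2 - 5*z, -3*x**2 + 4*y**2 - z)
2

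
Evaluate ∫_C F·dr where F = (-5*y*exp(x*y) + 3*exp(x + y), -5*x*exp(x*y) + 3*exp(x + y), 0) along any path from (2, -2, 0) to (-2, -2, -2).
-5*exp(4) - 3 + 8*exp(-4)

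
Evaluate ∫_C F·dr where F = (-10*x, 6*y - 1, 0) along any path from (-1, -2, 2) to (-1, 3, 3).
10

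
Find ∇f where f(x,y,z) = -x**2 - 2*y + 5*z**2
(-2*x, -2, 10*z)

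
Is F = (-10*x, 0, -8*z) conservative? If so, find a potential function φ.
Yes, F is conservative. φ = -5*x**2 - 4*z**2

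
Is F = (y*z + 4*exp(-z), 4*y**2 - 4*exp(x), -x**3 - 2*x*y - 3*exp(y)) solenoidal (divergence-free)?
No, ∇·F = 8*y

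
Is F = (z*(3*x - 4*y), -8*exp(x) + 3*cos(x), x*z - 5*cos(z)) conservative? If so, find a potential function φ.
No, ∇×F = (0, 3*x - 4*y - z, 4*z - 8*exp(x) - 3*sin(x)) ≠ 0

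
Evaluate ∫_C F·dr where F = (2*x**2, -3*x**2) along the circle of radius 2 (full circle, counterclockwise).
0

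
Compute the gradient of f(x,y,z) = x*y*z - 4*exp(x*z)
(z*(y - 4*exp(x*z)), x*z, x*(y - 4*exp(x*z)))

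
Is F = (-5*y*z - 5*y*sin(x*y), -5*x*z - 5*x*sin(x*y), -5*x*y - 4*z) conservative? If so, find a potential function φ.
Yes, F is conservative. φ = -5*x*y*z - 2*z**2 + 5*cos(x*y)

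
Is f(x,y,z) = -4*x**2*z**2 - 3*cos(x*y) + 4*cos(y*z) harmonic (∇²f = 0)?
No, ∇²f = 3*x**2*cos(x*y) - 8*x**2 + 3*y**2*cos(x*y) - 4*y**2*cos(y*z) - 4*z**2*cos(y*z) - 8*z**2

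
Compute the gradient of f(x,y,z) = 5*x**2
(10*x, 0, 0)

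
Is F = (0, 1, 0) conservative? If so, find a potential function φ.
Yes, F is conservative. φ = y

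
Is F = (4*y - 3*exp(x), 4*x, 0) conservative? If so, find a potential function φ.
Yes, F is conservative. φ = 4*x*y - 3*exp(x)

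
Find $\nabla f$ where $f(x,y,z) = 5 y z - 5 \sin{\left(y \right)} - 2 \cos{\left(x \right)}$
(2*sin(x), 5*z - 5*cos(y), 5*y)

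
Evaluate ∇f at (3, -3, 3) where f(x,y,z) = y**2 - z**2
(0, -6, -6)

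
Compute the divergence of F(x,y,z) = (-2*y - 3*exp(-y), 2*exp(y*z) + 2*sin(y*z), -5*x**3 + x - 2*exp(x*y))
2*z*(exp(y*z) + cos(y*z))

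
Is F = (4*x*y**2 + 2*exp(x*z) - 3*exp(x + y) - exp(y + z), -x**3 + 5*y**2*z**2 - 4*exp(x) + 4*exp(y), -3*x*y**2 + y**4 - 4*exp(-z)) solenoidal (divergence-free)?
No, ∇·F = 4*y**2 + 10*y*z**2 + 2*z*exp(x*z) + 4*exp(y) - 3*exp(x + y) + 4*exp(-z)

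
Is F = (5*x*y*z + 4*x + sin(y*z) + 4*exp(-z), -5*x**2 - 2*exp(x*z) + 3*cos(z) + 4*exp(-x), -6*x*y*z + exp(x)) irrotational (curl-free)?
No, ∇×F = (-6*x*z + 2*x*exp(x*z) + 3*sin(z), 5*x*y + 6*y*z + y*cos(y*z) - exp(x) - 4*exp(-z), -5*x*z - 10*x - 2*z*exp(x*z) - z*cos(y*z) - 4*exp(-x))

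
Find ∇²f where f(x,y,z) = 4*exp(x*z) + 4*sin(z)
4*x**2*exp(x*z) + 4*z**2*exp(x*z) - 4*sin(z)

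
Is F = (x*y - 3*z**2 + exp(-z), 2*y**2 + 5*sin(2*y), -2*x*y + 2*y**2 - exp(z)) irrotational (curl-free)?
No, ∇×F = (-2*x + 4*y, 2*y - 6*z - exp(-z), -x)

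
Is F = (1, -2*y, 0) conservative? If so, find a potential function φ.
Yes, F is conservative. φ = x - y**2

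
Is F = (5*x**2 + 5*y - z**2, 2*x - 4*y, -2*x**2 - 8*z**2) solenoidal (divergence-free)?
No, ∇·F = 10*x - 16*z - 4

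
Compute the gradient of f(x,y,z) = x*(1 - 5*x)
(1 - 10*x, 0, 0)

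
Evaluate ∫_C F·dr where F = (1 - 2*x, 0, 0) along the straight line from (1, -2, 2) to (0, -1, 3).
0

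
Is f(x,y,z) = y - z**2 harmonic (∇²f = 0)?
No, ∇²f = -2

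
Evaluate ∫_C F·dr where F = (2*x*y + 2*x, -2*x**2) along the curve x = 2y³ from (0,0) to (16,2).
3840/7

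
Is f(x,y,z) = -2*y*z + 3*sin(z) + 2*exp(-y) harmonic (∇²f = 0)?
No, ∇²f = -3*sin(z) + 2*exp(-y)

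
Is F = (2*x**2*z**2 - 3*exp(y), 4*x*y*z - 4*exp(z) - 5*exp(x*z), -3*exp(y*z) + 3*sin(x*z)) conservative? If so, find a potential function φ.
No, ∇×F = (-4*x*y + 5*x*exp(x*z) - 3*z*exp(y*z) + 4*exp(z), z*(4*x**2 - 3*cos(x*z)), 4*y*z - 5*z*exp(x*z) + 3*exp(y)) ≠ 0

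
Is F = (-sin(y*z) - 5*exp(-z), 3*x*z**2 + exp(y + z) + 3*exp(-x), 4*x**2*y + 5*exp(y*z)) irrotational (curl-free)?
No, ∇×F = (4*x**2 - 6*x*z + 5*z*exp(y*z) - exp(y + z), -8*x*y - y*cos(y*z) + 5*exp(-z), 3*z**2 + z*cos(y*z) - 3*exp(-x))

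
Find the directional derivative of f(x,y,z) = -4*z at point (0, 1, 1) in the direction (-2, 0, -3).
12*sqrt(13)/13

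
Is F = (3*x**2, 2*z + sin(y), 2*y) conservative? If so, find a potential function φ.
Yes, F is conservative. φ = x**3 + 2*y*z - cos(y)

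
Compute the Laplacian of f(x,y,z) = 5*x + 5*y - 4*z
0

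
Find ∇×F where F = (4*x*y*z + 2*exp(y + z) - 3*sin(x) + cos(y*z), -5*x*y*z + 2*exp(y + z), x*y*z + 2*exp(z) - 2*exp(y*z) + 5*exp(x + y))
(5*x*y + x*z - 2*z*exp(y*z) + 5*exp(x + y) - 2*exp(y + z), 4*x*y - y*z - y*sin(y*z) - 5*exp(x + y) + 2*exp(y + z), -4*x*z - 5*y*z + z*sin(y*z) - 2*exp(y + z))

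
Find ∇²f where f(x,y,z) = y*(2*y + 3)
4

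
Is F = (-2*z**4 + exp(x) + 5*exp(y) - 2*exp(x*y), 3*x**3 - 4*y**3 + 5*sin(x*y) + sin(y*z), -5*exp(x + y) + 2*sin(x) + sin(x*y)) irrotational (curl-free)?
No, ∇×F = (x*cos(x*y) - y*cos(y*z) - 5*exp(x + y), -y*cos(x*y) - 8*z**3 + 5*exp(x + y) - 2*cos(x), 9*x**2 + 2*x*exp(x*y) + 5*y*cos(x*y) - 5*exp(y))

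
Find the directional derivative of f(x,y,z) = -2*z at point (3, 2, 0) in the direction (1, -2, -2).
4/3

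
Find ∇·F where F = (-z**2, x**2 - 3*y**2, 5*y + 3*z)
3 - 6*y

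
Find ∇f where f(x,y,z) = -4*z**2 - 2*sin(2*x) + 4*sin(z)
(-4*cos(2*x), 0, -8*z + 4*cos(z))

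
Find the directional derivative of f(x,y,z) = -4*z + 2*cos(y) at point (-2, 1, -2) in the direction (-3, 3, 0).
-sqrt(2)*sin(1)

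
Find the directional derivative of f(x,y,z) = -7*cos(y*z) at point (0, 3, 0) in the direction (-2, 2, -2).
0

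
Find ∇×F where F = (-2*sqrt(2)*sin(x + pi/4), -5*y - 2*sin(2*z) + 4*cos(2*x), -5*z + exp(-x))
(4*cos(2*z), exp(-x), -8*sin(2*x))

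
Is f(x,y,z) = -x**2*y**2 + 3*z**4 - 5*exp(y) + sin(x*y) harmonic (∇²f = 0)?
No, ∇²f = -x**2*sin(x*y) - 2*x**2 - y**2*(sin(x*y) + 2) + 36*z**2 - 5*exp(y)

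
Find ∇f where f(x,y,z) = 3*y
(0, 3, 0)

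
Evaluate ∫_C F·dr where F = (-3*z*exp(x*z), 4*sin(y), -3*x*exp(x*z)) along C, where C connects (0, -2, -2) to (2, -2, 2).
3 - 3*exp(4)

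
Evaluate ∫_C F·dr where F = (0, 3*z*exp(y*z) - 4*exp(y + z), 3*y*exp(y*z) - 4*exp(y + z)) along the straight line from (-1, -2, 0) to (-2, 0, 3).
4*(1 - exp(5))*exp(-2)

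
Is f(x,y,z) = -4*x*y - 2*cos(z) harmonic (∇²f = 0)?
No, ∇²f = 2*cos(z)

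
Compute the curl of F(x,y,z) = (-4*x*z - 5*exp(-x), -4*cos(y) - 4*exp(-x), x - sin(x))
(0, -4*x + cos(x) - 1, 4*exp(-x))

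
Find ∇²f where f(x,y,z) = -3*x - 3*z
0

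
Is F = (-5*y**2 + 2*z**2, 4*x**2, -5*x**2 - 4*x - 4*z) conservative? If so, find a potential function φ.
No, ∇×F = (0, 10*x + 4*z + 4, 8*x + 10*y) ≠ 0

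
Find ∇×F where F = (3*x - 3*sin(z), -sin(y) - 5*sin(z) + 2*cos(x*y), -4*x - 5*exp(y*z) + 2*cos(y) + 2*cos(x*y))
(-2*x*sin(x*y) - 5*z*exp(y*z) - 2*sin(y) + 5*cos(z), 2*y*sin(x*y) - 3*cos(z) + 4, -2*y*sin(x*y))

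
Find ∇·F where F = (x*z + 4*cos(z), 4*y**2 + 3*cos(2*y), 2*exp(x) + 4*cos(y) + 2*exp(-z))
8*y + z - 6*sin(2*y) - 2*exp(-z)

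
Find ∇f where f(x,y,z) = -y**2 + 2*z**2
(0, -2*y, 4*z)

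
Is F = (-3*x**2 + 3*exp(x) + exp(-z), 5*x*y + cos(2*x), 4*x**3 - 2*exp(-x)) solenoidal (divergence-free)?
No, ∇·F = -x + 3*exp(x)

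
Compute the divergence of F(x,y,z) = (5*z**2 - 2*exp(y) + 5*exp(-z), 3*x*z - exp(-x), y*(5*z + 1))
5*y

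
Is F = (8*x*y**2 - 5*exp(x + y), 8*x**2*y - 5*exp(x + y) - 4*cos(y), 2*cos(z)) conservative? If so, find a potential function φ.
Yes, F is conservative. φ = 4*x**2*y**2 - 5*exp(x + y) - 4*sin(y) + 2*sin(z)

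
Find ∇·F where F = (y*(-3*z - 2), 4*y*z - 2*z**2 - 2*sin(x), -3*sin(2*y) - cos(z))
4*z + sin(z)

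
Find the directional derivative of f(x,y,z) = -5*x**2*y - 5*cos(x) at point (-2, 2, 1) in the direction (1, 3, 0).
-sqrt(10)*(sin(2) + 4)/2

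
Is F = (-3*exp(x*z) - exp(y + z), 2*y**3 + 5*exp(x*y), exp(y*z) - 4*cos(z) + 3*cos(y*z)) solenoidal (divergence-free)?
No, ∇·F = 5*x*exp(x*y) + 6*y**2 + y*exp(y*z) - 3*y*sin(y*z) - 3*z*exp(x*z) + 4*sin(z)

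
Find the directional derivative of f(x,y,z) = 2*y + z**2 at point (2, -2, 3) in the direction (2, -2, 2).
4*sqrt(3)/3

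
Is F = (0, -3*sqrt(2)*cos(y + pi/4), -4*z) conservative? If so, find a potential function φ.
Yes, F is conservative. φ = -2*z**2 - 3*sqrt(2)*sin(y + pi/4)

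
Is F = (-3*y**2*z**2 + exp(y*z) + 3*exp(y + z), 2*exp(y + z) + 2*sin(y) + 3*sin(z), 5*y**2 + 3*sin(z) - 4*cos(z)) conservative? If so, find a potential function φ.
No, ∇×F = (10*y - 2*exp(y + z) - 3*cos(z), -6*y**2*z + y*exp(y*z) + 3*exp(y + z), 6*y*z**2 - z*exp(y*z) - 3*exp(y + z)) ≠ 0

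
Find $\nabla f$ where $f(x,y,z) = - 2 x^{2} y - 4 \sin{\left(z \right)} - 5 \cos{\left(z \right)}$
(-4*x*y, -2*x**2, 5*sin(z) - 4*cos(z))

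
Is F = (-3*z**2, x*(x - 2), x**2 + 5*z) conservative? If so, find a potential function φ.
No, ∇×F = (0, -2*x - 6*z, 2*x - 2) ≠ 0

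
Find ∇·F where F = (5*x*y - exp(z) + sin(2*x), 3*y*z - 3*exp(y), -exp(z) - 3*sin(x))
5*y + 3*z - 3*exp(y) - exp(z) + 2*cos(2*x)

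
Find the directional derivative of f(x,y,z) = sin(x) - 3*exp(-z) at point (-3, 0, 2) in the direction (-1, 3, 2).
sqrt(14)*(6 - exp(2)*cos(3))*exp(-2)/14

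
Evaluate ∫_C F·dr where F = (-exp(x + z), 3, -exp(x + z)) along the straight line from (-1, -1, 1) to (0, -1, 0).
0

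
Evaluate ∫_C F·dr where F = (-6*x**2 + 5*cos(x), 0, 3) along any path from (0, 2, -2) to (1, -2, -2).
-2 + 5*sin(1)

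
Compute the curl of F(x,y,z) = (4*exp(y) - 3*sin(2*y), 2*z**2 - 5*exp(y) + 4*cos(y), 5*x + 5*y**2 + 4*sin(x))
(10*y - 4*z, -4*cos(x) - 5, -4*exp(y) + 6*cos(2*y))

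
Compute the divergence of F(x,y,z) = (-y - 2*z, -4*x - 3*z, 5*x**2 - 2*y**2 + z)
1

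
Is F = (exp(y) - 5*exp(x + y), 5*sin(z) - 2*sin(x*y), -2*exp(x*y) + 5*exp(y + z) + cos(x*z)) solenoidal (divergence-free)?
No, ∇·F = -x*sin(x*z) - 2*x*cos(x*y) - 5*exp(x + y) + 5*exp(y + z)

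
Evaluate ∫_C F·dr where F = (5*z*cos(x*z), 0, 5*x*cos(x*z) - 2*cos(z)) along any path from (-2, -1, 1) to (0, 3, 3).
-2*sin(3) + 2*sin(1) + 5*sin(2)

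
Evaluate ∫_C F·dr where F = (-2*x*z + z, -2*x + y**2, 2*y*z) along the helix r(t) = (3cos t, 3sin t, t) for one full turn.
-33*pi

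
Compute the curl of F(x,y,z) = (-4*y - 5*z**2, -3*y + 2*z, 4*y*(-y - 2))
(-8*y - 10, -10*z, 4)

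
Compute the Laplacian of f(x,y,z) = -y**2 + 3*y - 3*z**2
-8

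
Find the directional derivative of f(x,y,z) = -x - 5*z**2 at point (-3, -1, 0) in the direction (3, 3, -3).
-sqrt(3)/3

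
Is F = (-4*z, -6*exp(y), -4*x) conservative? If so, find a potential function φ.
Yes, F is conservative. φ = -4*x*z - 6*exp(y)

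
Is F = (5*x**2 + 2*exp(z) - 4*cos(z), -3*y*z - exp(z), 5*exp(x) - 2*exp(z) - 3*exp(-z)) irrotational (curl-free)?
No, ∇×F = (3*y + exp(z), -5*exp(x) + 2*exp(z) + 4*sin(z), 0)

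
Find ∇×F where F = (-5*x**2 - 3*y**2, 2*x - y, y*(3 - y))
(3 - 2*y, 0, 6*y + 2)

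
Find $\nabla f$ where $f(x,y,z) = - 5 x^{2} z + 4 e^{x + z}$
(-10*x*z + 4*exp(x + z), 0, -5*x**2 + 4*exp(x + z))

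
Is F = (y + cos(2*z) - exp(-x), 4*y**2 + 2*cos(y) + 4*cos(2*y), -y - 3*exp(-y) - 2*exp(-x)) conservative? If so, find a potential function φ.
No, ∇×F = (-1 + 3*exp(-y), -2*sin(2*z) - 2*exp(-x), -1) ≠ 0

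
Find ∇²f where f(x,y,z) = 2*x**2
4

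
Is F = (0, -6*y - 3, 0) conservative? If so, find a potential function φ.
Yes, F is conservative. φ = 3*y*(-y - 1)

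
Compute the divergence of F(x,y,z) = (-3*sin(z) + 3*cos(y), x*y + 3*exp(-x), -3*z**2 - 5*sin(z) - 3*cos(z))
x - 6*z + 3*sin(z) - 5*cos(z)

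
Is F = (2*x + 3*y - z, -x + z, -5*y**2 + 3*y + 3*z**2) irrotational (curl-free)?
No, ∇×F = (2 - 10*y, -1, -4)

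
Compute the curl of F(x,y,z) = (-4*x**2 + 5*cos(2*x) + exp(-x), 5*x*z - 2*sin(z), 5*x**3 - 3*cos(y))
(-5*x + 3*sin(y) + 2*cos(z), -15*x**2, 5*z)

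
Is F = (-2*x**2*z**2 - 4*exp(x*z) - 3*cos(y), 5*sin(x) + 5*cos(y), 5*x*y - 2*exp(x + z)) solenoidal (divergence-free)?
No, ∇·F = -4*x*z**2 - 4*z*exp(x*z) - 2*exp(x + z) - 5*sin(y)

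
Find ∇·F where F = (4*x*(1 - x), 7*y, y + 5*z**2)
-8*x + 10*z + 11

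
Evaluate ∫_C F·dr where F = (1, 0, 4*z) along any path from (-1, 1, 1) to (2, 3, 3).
19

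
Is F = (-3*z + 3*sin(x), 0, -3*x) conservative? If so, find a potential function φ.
Yes, F is conservative. φ = -3*x*z - 3*cos(x)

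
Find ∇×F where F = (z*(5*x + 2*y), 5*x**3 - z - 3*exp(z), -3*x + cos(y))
(3*exp(z) - sin(y) + 1, 5*x + 2*y + 3, 15*x**2 - 2*z)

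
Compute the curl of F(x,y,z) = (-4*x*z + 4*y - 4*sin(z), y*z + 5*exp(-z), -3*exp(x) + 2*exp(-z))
(-y + 5*exp(-z), -4*x + 3*exp(x) - 4*cos(z), -4)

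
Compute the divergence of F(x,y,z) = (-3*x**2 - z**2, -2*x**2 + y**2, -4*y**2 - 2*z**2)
-6*x + 2*y - 4*z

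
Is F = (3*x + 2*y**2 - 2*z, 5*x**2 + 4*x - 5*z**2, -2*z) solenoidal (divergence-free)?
No, ∇·F = 1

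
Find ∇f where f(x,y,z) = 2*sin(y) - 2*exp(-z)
(0, 2*cos(y), 2*exp(-z))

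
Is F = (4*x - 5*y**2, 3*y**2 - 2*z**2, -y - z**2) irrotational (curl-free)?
No, ∇×F = (4*z - 1, 0, 10*y)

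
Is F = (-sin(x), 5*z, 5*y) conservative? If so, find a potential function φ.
Yes, F is conservative. φ = 5*y*z + cos(x)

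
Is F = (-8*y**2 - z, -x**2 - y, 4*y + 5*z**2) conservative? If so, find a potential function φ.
No, ∇×F = (4, -1, -2*x + 16*y) ≠ 0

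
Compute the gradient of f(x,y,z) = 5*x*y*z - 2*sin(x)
(5*y*z - 2*cos(x), 5*x*z, 5*x*y)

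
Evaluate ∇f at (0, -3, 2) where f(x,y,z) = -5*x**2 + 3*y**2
(0, -18, 0)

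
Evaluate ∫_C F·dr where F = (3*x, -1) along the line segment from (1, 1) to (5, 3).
34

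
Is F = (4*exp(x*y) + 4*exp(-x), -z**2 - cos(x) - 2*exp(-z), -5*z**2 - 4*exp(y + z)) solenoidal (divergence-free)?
No, ∇·F = 4*y*exp(x*y) - 10*z - 4*exp(y + z) - 4*exp(-x)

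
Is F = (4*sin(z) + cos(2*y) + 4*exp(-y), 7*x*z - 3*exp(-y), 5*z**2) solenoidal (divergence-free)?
No, ∇·F = 10*z + 3*exp(-y)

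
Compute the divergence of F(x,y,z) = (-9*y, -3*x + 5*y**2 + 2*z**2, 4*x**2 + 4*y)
10*y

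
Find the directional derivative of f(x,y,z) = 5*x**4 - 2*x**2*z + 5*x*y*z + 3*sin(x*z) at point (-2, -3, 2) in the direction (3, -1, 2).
sqrt(14)*(-229 + 3*cos(4))/7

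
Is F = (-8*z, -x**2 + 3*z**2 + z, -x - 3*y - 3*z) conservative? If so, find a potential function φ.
No, ∇×F = (-6*z - 4, -7, -2*x) ≠ 0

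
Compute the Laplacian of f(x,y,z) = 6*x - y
0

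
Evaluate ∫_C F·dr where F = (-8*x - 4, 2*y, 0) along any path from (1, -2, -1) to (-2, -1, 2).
-3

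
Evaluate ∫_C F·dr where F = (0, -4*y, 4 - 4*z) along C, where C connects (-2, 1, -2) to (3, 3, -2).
-16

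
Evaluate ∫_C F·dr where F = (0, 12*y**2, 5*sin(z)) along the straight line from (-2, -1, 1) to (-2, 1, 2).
-5*cos(2) + 5*cos(1) + 8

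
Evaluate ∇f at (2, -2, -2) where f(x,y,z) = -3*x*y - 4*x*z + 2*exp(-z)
(14, -6, -2*exp(2) - 8)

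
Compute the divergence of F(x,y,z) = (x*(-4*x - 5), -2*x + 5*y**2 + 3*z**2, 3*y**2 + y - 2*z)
-8*x + 10*y - 7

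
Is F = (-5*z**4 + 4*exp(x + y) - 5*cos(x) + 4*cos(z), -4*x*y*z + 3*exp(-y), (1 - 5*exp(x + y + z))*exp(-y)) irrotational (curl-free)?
No, ∇×F = (4*x*y - exp(-y), -20*z**3 + 5*exp(x + z) - 4*sin(z), -4*y*z - 4*exp(x + y))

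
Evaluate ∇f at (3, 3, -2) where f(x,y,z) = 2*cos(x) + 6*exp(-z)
(-2*sin(3), 0, -6*exp(2))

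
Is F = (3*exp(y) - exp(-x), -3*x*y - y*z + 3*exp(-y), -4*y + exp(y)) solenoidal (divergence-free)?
No, ∇·F = -3*x - z - 3*exp(-y) + exp(-x)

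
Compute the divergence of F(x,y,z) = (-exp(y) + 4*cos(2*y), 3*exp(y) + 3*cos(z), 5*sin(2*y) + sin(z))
3*exp(y) + cos(z)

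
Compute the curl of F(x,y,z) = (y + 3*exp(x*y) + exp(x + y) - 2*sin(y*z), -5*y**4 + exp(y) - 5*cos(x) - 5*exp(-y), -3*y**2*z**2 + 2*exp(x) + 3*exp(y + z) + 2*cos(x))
(-6*y*z**2 + 3*exp(y + z), -2*y*cos(y*z) - 2*exp(x) + 2*sin(x), -3*x*exp(x*y) + 2*z*cos(y*z) - exp(x + y) + 5*sin(x) - 1)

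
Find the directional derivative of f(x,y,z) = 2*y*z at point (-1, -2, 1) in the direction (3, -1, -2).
3*sqrt(14)/7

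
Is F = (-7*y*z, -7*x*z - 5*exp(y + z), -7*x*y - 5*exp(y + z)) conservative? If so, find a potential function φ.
Yes, F is conservative. φ = -7*x*y*z - 5*exp(y + z)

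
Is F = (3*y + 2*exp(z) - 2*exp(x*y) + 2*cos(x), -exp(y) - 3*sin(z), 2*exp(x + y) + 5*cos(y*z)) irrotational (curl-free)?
No, ∇×F = (-5*z*sin(y*z) + 2*exp(x + y) + 3*cos(z), 2*exp(z) - 2*exp(x + y), 2*x*exp(x*y) - 3)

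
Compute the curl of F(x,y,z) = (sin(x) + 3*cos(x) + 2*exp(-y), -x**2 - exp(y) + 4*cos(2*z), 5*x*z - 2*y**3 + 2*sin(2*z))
(-6*y**2 + 8*sin(2*z), -5*z, -2*x + 2*exp(-y))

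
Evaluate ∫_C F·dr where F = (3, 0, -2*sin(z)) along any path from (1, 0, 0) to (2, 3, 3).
2*cos(3) + 1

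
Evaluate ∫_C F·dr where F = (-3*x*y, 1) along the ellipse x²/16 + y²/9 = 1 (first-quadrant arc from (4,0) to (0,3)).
51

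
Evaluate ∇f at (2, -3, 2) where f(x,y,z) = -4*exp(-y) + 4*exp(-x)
(-4*exp(-2), 4*exp(3), 0)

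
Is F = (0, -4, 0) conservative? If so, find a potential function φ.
Yes, F is conservative. φ = -4*y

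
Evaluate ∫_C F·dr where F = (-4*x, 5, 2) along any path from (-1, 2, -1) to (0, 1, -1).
-3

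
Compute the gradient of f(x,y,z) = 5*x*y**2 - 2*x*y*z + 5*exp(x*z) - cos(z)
(5*y**2 - 2*y*z + 5*z*exp(x*z), 2*x*(5*y - z), -2*x*y + 5*x*exp(x*z) + sin(z))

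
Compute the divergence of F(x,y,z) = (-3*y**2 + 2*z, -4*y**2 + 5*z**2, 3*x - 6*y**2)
-8*y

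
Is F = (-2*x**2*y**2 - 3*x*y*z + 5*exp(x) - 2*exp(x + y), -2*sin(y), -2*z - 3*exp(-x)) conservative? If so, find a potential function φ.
No, ∇×F = (0, -3*x*y - 3*exp(-x), 4*x**2*y + 3*x*z + 2*exp(x + y)) ≠ 0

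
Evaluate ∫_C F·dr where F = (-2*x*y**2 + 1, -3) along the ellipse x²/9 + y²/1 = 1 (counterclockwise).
0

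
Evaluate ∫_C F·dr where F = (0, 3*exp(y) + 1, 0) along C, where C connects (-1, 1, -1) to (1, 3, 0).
-3*E + 2 + 3*exp(3)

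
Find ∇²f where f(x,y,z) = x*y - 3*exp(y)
-3*exp(y)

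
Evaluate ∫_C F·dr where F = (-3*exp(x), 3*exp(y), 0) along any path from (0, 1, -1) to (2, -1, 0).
-3*exp(2) - 3*E + 3*exp(-1) + 3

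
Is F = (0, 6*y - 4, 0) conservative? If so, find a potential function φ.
Yes, F is conservative. φ = y*(3*y - 4)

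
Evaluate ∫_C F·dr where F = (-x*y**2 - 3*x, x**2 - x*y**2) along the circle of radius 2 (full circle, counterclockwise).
-4*pi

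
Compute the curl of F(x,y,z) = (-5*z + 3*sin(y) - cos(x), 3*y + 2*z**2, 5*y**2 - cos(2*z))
(10*y - 4*z, -5, -3*cos(y))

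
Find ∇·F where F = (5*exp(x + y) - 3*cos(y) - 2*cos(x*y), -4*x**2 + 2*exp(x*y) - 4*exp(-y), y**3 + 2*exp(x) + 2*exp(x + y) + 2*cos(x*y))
2*x*exp(x*y) + 2*y*sin(x*y) + 5*exp(x + y) + 4*exp(-y)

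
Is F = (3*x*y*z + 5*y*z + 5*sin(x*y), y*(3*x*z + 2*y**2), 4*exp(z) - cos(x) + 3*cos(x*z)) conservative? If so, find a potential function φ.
No, ∇×F = (-3*x*y, 3*x*y + 5*y + 3*z*sin(x*z) - sin(x), -3*x*z - 5*x*cos(x*y) + 3*y*z - 5*z) ≠ 0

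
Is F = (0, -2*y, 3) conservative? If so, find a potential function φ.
Yes, F is conservative. φ = -y**2 + 3*z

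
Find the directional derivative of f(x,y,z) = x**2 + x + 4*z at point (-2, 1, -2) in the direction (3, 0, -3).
-7*sqrt(2)/2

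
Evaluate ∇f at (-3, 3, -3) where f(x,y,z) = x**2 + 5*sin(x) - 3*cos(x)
(-6 + 5*cos(3) - 3*sin(3), 0, 0)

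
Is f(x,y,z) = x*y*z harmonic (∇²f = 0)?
Yes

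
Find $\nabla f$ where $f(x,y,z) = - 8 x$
(-8, 0, 0)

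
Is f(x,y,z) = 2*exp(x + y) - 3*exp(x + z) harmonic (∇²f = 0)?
No, ∇²f = 4*exp(x + y) - 6*exp(x + z)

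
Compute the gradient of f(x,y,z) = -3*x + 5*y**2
(-3, 10*y, 0)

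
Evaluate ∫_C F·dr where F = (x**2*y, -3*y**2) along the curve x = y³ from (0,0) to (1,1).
-7/10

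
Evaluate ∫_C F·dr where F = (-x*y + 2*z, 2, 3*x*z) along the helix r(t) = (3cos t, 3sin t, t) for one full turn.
12*pi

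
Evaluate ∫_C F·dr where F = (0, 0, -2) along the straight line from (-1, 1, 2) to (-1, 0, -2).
8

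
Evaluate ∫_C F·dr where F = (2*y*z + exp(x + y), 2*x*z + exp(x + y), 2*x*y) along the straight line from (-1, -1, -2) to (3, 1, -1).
-2 - exp(-2) + exp(4)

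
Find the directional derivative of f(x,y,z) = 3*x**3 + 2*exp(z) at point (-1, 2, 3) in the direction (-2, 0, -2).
sqrt(2)*(-exp(3) - 9/2)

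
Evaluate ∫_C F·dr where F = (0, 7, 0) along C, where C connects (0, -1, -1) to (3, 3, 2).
28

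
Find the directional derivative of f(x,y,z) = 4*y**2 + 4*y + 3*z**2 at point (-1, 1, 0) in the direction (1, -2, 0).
-24*sqrt(5)/5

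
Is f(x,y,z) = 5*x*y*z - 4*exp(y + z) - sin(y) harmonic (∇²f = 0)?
No, ∇²f = -8*exp(y + z) + sin(y)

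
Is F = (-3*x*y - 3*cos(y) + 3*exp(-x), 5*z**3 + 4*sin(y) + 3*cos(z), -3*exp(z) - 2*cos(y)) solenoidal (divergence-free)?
No, ∇·F = -3*y - 3*exp(z) + 4*cos(y) - 3*exp(-x)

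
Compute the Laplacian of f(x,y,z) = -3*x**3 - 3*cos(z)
-18*x + 3*cos(z)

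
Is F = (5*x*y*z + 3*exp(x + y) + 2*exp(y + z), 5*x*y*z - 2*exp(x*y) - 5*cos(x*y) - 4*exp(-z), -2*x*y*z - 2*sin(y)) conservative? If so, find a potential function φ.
No, ∇×F = (-5*x*y - 2*x*z - 2*cos(y) - 4*exp(-z), 5*x*y + 2*y*z + 2*exp(y + z), -5*x*z + 5*y*z - 2*y*exp(x*y) + 5*y*sin(x*y) - 3*exp(x + y) - 2*exp(y + z)) ≠ 0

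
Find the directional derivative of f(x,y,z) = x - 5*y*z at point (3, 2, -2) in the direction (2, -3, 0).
-28*sqrt(13)/13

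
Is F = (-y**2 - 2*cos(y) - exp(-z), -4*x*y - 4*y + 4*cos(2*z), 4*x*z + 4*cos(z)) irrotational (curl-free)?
No, ∇×F = (8*sin(2*z), -4*z + exp(-z), -2*y - 2*sin(y))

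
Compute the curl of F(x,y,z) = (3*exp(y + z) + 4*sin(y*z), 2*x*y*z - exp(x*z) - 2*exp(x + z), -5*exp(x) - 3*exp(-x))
(-2*x*y + x*exp(x*z) + 2*exp(x + z), 4*y*cos(y*z) + 5*exp(x) + 3*exp(y + z) - 3*exp(-x), 2*y*z - z*exp(x*z) - 4*z*cos(y*z) - 2*exp(x + z) - 3*exp(y + z))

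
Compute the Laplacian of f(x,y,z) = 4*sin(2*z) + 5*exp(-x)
-16*sin(2*z) + 5*exp(-x)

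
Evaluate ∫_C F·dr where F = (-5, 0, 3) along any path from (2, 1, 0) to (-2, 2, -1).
17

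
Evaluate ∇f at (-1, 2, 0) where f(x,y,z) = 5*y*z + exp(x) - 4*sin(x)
(-4*cos(1) + exp(-1), 0, 10)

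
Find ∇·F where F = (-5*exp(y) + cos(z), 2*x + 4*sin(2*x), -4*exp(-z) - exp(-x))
4*exp(-z)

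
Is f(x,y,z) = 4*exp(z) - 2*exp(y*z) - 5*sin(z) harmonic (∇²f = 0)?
No, ∇²f = -2*y**2*exp(y*z) - 2*z**2*exp(y*z) + 4*exp(z) + 5*sin(z)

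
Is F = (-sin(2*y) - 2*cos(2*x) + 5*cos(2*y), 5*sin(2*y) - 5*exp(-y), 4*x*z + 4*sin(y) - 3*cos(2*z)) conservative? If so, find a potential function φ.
No, ∇×F = (4*cos(y), -4*z, 10*sin(2*y) + 2*cos(2*y)) ≠ 0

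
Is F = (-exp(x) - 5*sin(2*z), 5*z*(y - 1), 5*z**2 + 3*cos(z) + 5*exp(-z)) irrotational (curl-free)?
No, ∇×F = (5 - 5*y, -10*cos(2*z), 0)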